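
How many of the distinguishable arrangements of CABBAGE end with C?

180

With the last slot taken by C, it remains to arrange the other 6 letters (ABBAGE).
Those 6 letters have A appearing twice and B appearing twice, giving (6)!/(2!·2!) = 180.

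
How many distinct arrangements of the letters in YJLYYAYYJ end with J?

336

Fix J in the last position and arrange the remaining 8 letters.
Those 8 letters have Y appearing 5 times, giving (8)!/(5!) = 336.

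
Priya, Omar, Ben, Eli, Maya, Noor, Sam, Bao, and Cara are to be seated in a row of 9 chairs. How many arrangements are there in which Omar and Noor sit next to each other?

80640

Glue Omar and Noor into one block (2 internal orders), leaving 8 units to arrange in a row.
So the count is 2·(8)! = 80640.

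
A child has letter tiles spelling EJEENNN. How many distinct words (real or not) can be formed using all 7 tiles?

140

Letter multiplicities in EJEENNN: E×3, J×1, N×3.
So there are 7! / (3!·3!) = 140 distinguishable arrangements.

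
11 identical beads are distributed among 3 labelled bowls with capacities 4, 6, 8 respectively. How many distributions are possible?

29

Without the upper bounds there are C(13,2) = 78 ways to split 11 among 3 bowls.
Subtract solutions that violate a single cap (substitute x_i' = x_i − (cap_i+1)): x_1 ≥ 5 gives C(8,2) = 28; x_2 ≥ 7 gives C(6,2) = 15; x_3 ≥ 9 gives C(4,2) = 6. Together 49.
No two caps can be exceeded simultaneously, so the pair terms are all 0.
By inclusion–exclusion the count is 78 − 49 + 0 = 29.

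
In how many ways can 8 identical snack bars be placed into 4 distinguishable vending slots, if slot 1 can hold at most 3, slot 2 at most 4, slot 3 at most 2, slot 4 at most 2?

Without the upper bounds there are C(11,3) = 165 ways to split 8 among 4 vending slots.
Subtract solutions that violate a single cap (substitute x_i' = x_i − (cap_i+1)): x_1 ≥ 4 gives C(7,3) = 35; x_2 ≥ 5 gives C(6,3) = 20; x_3 ≥ 3 gives C(8,3) = 56; x_4 ≥ 3 gives C(8,3) = 56. Together 167.
Add back pairs where two caps are both exceeded: 0 + 4 + 4 + 1 + 1 + 10 = 20.
By inclusion–exclusion the count is 165 − 167 + 20 = 18.

18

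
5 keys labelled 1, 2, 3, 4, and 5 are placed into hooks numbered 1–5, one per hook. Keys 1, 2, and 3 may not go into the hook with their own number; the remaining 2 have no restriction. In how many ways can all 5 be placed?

64

Let Aᵢ (for i ∈ {1, 2, 3}) be the placements that put key i in its forbidden hook. Any j of these fix j positions, leaving (5−j)! ways to fill the rest, and there are C(3,j) ways to pick which j.
By inclusion–exclusion, the number of valid placements is Σ_{j=0}^{3} (−1)^j C(3,j)·(5−j)!.
Computing: 120 − 72 + 18 − 2 = 64.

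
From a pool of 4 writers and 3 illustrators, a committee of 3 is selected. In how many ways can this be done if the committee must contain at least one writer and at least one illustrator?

Total 3-person selections from all 7: C(7,3) = 35.
Subtract selections that omit an entire group: no writers → C(3,3) = 1; no illustrators → C(4,3) = 4.
Both groups omitted at once is impossible, so 35 − 5 = 30.

30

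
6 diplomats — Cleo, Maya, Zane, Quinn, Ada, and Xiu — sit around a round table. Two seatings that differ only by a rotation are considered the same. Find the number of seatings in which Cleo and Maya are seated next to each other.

Treat {Cleo, Maya} as one unit (2 internal orders) and seat the resulting 5 units around the table: (4)! circular arrangements.
So 2 × (4)! = 2 × 24 = 48.

48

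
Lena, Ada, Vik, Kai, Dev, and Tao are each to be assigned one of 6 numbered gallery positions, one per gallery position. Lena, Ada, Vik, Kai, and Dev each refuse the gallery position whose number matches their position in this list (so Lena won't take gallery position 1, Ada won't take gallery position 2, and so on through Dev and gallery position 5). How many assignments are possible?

309

Let Aᵢ (for 1 ≤ i ≤ 5) be the placements that put person i in their forbidden gallery position. Any j of these fix j positions, leaving (6−j)! ways to fill the rest, and there are C(5,j) ways to pick which j.
By inclusion–exclusion, the number of valid placements is Σ_{j=0}^{5} (−1)^j C(5,j)·(6−j)!.
Computing: 720 − 600 + 240 − 60 + 10 − 1 = 309.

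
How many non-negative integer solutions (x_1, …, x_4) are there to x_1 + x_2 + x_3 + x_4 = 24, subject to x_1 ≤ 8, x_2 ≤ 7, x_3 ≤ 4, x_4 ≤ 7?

Without the upper bounds there are C(27,3) = 2925 ways to split 24 among 4 variables.
Subtract solutions that violate a single cap (substitute x_i' = x_i − (cap_i+1)): x_1 ≥ 9 gives C(18,3) = 816; x_2 ≥ 8 gives C(19,3) = 969; x_3 ≥ 5 gives C(22,3) = 1540; x_4 ≥ 8 gives C(19,3) = 969. Together 4294.
Add back pairs where two caps are both exceeded: 120 + 286 + 120 + 364 + 165 + 364 = 1419.
Subtract triples: 10 + 0 + 10 + 20 = 40.
By inclusion–exclusion the count is 2925 − 4294 + 1419 − 40 = 10.

10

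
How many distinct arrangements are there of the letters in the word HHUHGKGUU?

5040

HHUHGKGUU has 9 letters with G appearing twice, H appearing 3 times, and U appearing 3 times.
Dividing 9! = 362880 by 3!·3!·2! = 72 for the repeated letters gives 5040.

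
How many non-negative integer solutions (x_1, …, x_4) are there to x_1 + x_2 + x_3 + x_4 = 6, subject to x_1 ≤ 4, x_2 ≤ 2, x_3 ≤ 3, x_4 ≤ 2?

31

Ignoring the caps, the number of non-negative solutions to x_1+…+x_4 = 6 is C(9,3) = 84.
Subtract solutions that violate a single cap (substitute x_i' = x_i − (cap_i+1)): x_1 ≥ 5 gives C(4,3) = 4; x_2 ≥ 3 gives C(6,3) = 20; x_3 ≥ 4 gives C(5,3) = 10; x_4 ≥ 3 gives C(6,3) = 20. Together 54.
Add back pairs where two caps are both exceeded: 0 + 0 + 0 + 0 + 1 + 0 = 1.
By inclusion–exclusion the count is 84 − 54 + 1 = 31.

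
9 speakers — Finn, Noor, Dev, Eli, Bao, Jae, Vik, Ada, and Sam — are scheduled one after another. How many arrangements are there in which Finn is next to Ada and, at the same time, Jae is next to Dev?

Treat {Finn,Ada} as one block (2 orders) and {Jae,Dev} as another (2 orders).
That leaves 7 units to arrange: 2 × 2 × 7! = 4 × 5040 = 20160.

20160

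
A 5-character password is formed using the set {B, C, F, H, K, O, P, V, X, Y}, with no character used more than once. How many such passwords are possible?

30240

This is a permutation of 5 out of 10: P(10,5) = 10!/5!.
That product is 10 × 9 × 8 × 7 × 6 = 30240.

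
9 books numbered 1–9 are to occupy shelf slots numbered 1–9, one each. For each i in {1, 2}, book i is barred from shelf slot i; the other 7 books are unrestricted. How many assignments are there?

Let Aᵢ (for i ∈ {1, 2}) be the placements that put book i in its forbidden shelf slot. Any j of these fix j positions, leaving (9−j)! ways to fill the rest, and there are C(2,j) ways to pick which j.
By inclusion–exclusion, the number of valid placements is Σ_{j=0}^{2} (−1)^j C(2,j)·(9−j)!.
Computing: 362880 − 80640 + 5040 = 287280.

287280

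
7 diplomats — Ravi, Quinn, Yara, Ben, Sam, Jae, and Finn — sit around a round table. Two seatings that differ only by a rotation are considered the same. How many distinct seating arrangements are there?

Around a circle, 7 distinct people have 7!/7 = (6)! = 720 rotationally distinct seatings.

720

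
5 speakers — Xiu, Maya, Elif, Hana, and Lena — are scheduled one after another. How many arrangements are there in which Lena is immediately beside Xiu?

48

Treat {Lena, Xiu} as a single unit. There are 4 units to order, and the pair itself can be ordered 2 ways.
That gives 2 × 4! = 2 × 24 = 48.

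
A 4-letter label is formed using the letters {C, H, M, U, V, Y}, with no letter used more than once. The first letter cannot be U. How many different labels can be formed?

300

The first letter has 6−1 = 5 choices (anything except U).
The remaining 3 letters are filled from the other 5 symbols without repetition: 5 × 4 × 3 = 60.
Total: 5 × 60 = 300.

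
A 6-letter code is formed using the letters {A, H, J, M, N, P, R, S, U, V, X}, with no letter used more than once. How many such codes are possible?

Choose and order 6 of the 11 symbols: the first letter has 11 options, the next 10, and so on down to 6.
That product is 11 × 10 × 9 × 8 × 7 × 6 = 332640.

332640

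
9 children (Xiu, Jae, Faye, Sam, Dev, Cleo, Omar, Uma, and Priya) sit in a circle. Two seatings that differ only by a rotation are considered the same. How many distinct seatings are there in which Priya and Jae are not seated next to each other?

All circular seatings of 9 people number (8)! = 40320.
Seatings with Priya beside Jae: treat them as a block with 2 internal orders, giving 2 × (7)! = 10080.
Subtracting, 40320 − 10080 = 30240.

30240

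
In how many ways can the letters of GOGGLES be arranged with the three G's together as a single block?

120

Treat the 3 copies of G as a single block. The multiset to arrange is then {GGG, E, L, O, S}, 5 items in all.
All 5 items are distinct, so there are (5)! = 120 arrangements.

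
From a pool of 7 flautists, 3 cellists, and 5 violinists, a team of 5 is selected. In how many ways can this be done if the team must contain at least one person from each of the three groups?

1925

With no constraint there are C(15,5) = 3003 possible selections.
Selections missing a whole group: no flautists → C(8,5) = 56; no cellists → C(12,5) = 792; no violinists → C(10,5) = 252.
Add back selections omitting two groups (i.e. drawn from a single group): C(7,5) + C(3,5) + C(5,5) = 22.
By inclusion–exclusion: 3003 − 1100 + 22 = 1925.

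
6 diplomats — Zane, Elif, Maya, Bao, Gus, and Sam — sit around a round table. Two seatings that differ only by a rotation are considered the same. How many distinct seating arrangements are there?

120

Seat Zane anywhere (absorbing the rotational symmetry), then permute the other 5: (5)! = 120.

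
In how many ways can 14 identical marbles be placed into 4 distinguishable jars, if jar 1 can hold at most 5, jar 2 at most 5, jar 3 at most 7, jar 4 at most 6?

166

Without the upper bounds there are C(17,3) = 680 ways to split 14 among 4 jars.
Subtract solutions that violate a single cap (substitute x_i' = x_i − (cap_i+1)): x_1 ≥ 6 gives C(11,3) = 165; x_2 ≥ 6 gives C(11,3) = 165; x_3 ≥ 8 gives C(9,3) = 84; x_4 ≥ 7 gives C(10,3) = 120. Together 534.
Add back pairs where two caps are both exceeded: 10 + 1 + 4 + 1 + 4 + 0 = 20.
By inclusion–exclusion the count is 680 − 534 + 20 = 166.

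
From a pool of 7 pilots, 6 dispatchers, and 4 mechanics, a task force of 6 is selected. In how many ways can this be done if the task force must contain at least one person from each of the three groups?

9996

Total 6-person selections from all 17: C(17,6) = 12376.
Subtract selections that omit an entire group: no pilots → C(10,6) = 210; no dispatchers → C(11,6) = 462; no mechanics → C(13,6) = 1716.
Add back selections omitting two groups (i.e. drawn from a single group): C(7,6) + C(6,6) + C(4,6) = 8.
By inclusion–exclusion: 12376 − 2388 + 8 = 9996.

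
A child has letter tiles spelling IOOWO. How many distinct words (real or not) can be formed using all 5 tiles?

IOOWO has 5 letters with O appearing 3 times.
The number of distinct arrangements is 5!/(3!) = 120/6 = 20.

20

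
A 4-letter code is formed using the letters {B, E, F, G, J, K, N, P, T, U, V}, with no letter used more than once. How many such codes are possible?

7920

This is a permutation of 4 out of 11: P(11,4) = 11!/7!.
11 × 10 × 9 × 8 = 7920.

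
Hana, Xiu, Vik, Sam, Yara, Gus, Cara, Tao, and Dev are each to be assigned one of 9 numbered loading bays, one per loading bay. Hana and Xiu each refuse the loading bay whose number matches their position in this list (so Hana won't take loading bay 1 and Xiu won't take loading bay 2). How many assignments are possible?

Let Aᵢ (for i ∈ {1, 2}) be the placements that put person i in their forbidden loading bay. Any j of these fix j positions, leaving (9−j)! ways to fill the rest, and there are C(2,j) ways to pick which j.
By inclusion–exclusion, the number of valid placements is Σ_{j=0}^{2} (−1)^j C(2,j)·(9−j)!.
Computing: 362880 − 80640 + 5040 = 287280.

287280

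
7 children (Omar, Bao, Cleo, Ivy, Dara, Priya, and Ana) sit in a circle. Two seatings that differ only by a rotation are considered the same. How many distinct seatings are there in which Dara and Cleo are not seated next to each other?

480

Without the restriction there are (6)! = 720 seatings.
Seatings with Dara beside Cleo: treat them as a block with 2 internal orders, giving 2 × (5)! = 240.
Subtracting, 720 − 240 = 480.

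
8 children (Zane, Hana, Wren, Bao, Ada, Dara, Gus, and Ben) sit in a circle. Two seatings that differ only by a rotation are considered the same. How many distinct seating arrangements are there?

5040

Seat Zane anywhere (absorbing the rotational symmetry), then permute the other 7: (7)! = 5040.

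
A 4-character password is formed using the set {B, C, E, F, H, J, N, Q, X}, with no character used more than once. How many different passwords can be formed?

3024

Choose and order 4 of the 9 symbols: the first character has 9 options, the next 8, then 7, 6.
That product is 9 × 8 × 7 × 6 = 3024.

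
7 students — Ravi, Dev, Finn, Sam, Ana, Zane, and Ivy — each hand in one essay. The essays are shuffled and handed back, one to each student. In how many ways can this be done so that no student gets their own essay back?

1854

Count assignments avoiding every fixed point. For any j of the 7 students fixed to their own essay, the other 7−j can be arranged in (7−j)! ways.
By inclusion–exclusion this is Σ_{j=0}^{7} (−1)^j C(7,j)·(7−j)!.
Computing: 5040 − 5040 + 2520 − 840 + 210 − 42 + 7 − 1 = 1854.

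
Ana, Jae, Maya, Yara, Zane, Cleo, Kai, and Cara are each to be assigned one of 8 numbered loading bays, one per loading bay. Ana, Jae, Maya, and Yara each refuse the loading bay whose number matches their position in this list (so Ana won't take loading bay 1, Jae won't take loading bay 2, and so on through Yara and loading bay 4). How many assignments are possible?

Let Aᵢ (for 1 ≤ i ≤ 4) be the placements that put person i in their forbidden loading bay. Any j of these fix j positions, leaving (8−j)! ways to fill the rest, and there are C(4,j) ways to pick which j.
By inclusion–exclusion, the number of valid placements is Σ_{j=0}^{4} (−1)^j C(4,j)·(8−j)!.
Computing: 40320 − 20160 + 4320 − 480 + 24 = 24024.

24024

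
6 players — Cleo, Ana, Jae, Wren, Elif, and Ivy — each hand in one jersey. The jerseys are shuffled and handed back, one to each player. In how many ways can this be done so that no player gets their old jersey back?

This is the derangement count D_6: permutations of 6 items with no fixed point.
By inclusion–exclusion this is Σ_{j=0}^{6} (−1)^j C(6,j)·(6−j)!.
Computing: 720 − 720 + 360 − 120 + 30 − 6 + 1 = 265.

265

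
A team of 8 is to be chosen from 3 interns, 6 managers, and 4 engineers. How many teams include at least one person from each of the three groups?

Unrestricted: C(13,8) = 1287 ways to pick any 8 of the 13.
Selections missing a whole group: no interns → C(10,8) = 45; no managers → C(7,8) = 0; no engineers → C(9,8) = 9.
Add back selections omitting two groups (i.e. drawn from a single group): C(3,8) + C(6,8) + C(4,8) = 0.
By inclusion–exclusion: 1287 − 54 + 0 = 1233.

1233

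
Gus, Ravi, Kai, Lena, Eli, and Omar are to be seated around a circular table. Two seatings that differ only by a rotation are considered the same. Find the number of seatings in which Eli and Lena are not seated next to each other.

Without the restriction there are (5)! = 120 seatings.
Those with Eli next to Lena: fuse the pair into one unit and seat 5 units around a circle — 2·(4)! = 48.
Subtracting, 120 − 48 = 72.

72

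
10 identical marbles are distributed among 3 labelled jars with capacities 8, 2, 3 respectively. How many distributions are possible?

9

By stars and bars, unrestricted non-negative solutions to x_1+…+x_3 = 10 number C(10+2,2) = 66.
Subtract solutions that violate a single cap (substitute x_i' = x_i − (cap_i+1)): x_1 ≥ 9 gives C(3,2) = 3; x_2 ≥ 3 gives C(9,2) = 36; x_3 ≥ 4 gives C(8,2) = 28. Together 67.
Add back pairs where two caps are both exceeded: 0 + 0 + 10 = 10.
By inclusion–exclusion the count is 66 − 67 + 10 = 9.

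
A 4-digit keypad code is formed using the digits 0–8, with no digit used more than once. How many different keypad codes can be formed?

3024

This is a permutation of 4 out of 9: P(9,4) = 9!/5!.
9 × 8 × 7 × 6 = 3024.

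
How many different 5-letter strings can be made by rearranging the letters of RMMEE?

Letter multiplicities in RMMEE: E×2, M×2, R×1.
Dividing 5! = 120 by 2!·2! = 4 for the repeated letters gives 30.

30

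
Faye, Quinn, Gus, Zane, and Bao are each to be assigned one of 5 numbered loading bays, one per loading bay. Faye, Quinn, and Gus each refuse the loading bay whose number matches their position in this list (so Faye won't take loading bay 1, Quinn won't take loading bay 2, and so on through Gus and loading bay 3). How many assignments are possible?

Let Aᵢ (for i ∈ {1, 2, 3}) be the placements that put person i in their forbidden loading bay. Any j of these fix j positions, leaving (5−j)! ways to fill the rest, and there are C(3,j) ways to pick which j.
By inclusion–exclusion, the number of valid placements is Σ_{j=0}^{3} (−1)^j C(3,j)·(5−j)!.
Computing: 120 − 72 + 18 − 2 = 64.

64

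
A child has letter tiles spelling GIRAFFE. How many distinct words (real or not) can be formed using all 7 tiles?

The 7 letters of GIRAFFE have repeats: F appearing twice.
The number of distinct arrangements is 7!/(2!) = 5040/2 = 2520.

2520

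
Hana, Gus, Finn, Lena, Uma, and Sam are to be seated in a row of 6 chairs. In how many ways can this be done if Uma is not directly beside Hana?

480

There are 6! = 720 arrangements in all. If Uma and Hana are adjacent, merging them into one block gives 2·(5)! = 240 arrangements.
So 720 − 240 = 480 arrangements keep them apart.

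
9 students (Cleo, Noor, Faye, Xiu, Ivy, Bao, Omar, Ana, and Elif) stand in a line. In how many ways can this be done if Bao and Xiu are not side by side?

Of the 9! = 362880 arrangements, those with Bao and Xiu adjacent number 2 × 8! = 80640 (treat the pair as a block with 2 internal orders).
Complementary counting: 362880 − 80640 = 282240.

282240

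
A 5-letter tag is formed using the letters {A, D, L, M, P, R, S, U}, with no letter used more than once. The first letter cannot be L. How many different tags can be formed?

The first letter has 8−1 = 7 choices (anything except L).
The remaining 4 letters are filled from the other 7 symbols without repetition: 7 × 6 × 5 × 4 = 840.
Total: 7 × 840 = 5880.

5880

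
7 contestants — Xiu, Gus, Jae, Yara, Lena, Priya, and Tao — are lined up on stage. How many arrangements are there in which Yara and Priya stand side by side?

Glue Yara and Priya into one block (2 internal orders), leaving 6 units to arrange in a row.
That gives 2 × 6! = 2 × 720 = 1440.

1440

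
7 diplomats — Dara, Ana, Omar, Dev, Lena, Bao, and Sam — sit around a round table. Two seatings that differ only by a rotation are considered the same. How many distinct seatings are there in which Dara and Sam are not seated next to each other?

480

Without the restriction there are (6)! = 720 seatings.
Those with Dara next to Sam: fuse the pair into one unit and seat 6 units around a circle — 2·(5)! = 240.
Subtracting, 720 − 240 = 480.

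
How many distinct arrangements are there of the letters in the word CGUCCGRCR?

3780

CGUCCGRCR has 9 letters with C appearing 4 times, G appearing twice, and R appearing twice.
So there are 9! / (4!·2!·2!) = 3780 distinguishable arrangements.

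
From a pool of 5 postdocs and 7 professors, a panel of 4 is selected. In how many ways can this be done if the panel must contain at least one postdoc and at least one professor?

Unrestricted: C(12,4) = 495 ways to pick any 4 of the 12.
Subtract selections that omit an entire group: no postdocs → C(7,4) = 35; no professors → C(5,4) = 5.
Both groups omitted at once is impossible, so 495 − 40 = 455.

455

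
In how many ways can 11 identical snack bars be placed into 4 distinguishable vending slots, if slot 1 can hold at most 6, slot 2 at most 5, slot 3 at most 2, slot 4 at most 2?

27

By stars and bars, unrestricted non-negative solutions to x_1+…+x_4 = 11 number C(11+3,3) = 364.
Subtract solutions that violate a single cap (substitute x_i' = x_i − (cap_i+1)): x_1 ≥ 7 gives C(7,3) = 35; x_2 ≥ 6 gives C(8,3) = 56; x_3 ≥ 3 gives C(11,3) = 165; x_4 ≥ 3 gives C(11,3) = 165. Together 421.
Add back pairs where two caps are both exceeded: 0 + 4 + 4 + 10 + 10 + 56 = 84.
By inclusion–exclusion the count is 364 − 421 + 84 = 27.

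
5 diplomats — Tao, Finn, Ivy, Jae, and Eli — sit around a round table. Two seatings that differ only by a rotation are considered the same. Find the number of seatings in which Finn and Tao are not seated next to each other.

Without the restriction there are (4)! = 24 seatings.
Seatings with Finn beside Tao: treat them as a block with 2 internal orders, giving 2 × (3)! = 12.
Subtracting, 24 − 12 = 12.

12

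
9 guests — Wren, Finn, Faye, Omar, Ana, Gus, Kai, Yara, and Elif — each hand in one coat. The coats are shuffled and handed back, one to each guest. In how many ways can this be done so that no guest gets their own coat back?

Let Aᵢ be the assignments in which guest i gets their own coat. We want the size of the complement of A₁∪…∪A_9.
By inclusion–exclusion this is Σ_{j=0}^{9} (−1)^j C(9,j)·(9−j)!.
Computing: 362880 − 362880 + 181440 − 60480 + 15120 − 3024 + 504 − 72 + 9 − 1 = 133496.

133496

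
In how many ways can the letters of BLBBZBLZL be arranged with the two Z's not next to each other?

Total arrangements of BLBBZBLZL: 9!/(4!·3!·2!) = 1260.
Arrangements with the Z's together: treat ZZ as one letter, giving (8)!/(4!·3!) = 280.
Hence 1260 − 280 = 980.

980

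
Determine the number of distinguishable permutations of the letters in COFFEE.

180

COFFEE has 6 letters with E appearing twice and F appearing twice.
So there are 6! / (2!·2!) = 180 distinguishable arrangements.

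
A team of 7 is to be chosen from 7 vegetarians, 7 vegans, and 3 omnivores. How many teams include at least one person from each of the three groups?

Total 7-person selections from all 17: C(17,7) = 19448.
Selections missing a whole group: no vegetarians → C(10,7) = 120; no vegans → C(10,7) = 120; no omnivores → C(14,7) = 3432.
Add back selections omitting two groups (i.e. drawn from a single group): C(7,7) + C(7,7) + C(3,7) = 2.
By inclusion–exclusion: 19448 − 3672 + 2 = 15778.

15778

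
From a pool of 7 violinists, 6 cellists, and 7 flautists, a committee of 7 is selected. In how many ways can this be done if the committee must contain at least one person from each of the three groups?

70658

Total 7-person selections from all 20: C(20,7) = 77520.
Selections missing a whole group: no violinists → C(13,7) = 1716; no cellists → C(14,7) = 3432; no flautists → C(13,7) = 1716.
Add back selections omitting two groups (i.e. drawn from a single group): C(7,7) + C(6,7) + C(7,7) = 2.
By inclusion–exclusion: 77520 − 6864 + 2 = 70658.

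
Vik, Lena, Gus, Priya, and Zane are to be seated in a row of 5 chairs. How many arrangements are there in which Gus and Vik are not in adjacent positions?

There are 5! = 120 arrangements in all. If Gus and Vik are adjacent, merging them into one block gives 2·(4)! = 48 arrangements.
So 120 − 48 = 72 arrangements keep them apart.

72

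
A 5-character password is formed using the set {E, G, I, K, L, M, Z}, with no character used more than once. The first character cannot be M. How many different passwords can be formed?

2160

The first character has 7−1 = 6 choices (anything except M).
The remaining 4 characters are filled from the other 6 symbols without repetition: 6 × 5 × 4 × 3 = 360.
Total: 6 × 360 = 2160.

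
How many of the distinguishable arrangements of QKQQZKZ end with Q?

90

With the last slot taken by Q, it remains to arrange the other 6 letters (KQQZKZ).
Those 6 letters have K appearing twice, Q appearing twice, and Z appearing twice, giving (6)!/(2!·2!·2!) = 90.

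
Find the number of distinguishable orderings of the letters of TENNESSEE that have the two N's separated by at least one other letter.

2940

There are 9!/(4!·2!·2!) = 3780 arrangements of TENNESSEE in total.
If the two N's are adjacent, glue them into one block, leaving 8 items to arrange: (8)!/(4!·2!) = 840 ways.
Subtracting, 3780 − 840 = 2940 arrangements keep the N's apart.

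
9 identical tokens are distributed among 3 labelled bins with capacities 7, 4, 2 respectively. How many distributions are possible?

12

Without the upper bounds there are C(11,2) = 55 ways to split 9 among 3 bins.
Subtract solutions that violate a single cap (substitute x_i' = x_i − (cap_i+1)): x_1 ≥ 8 gives C(3,2) = 3; x_2 ≥ 5 gives C(6,2) = 15; x_3 ≥ 3 gives C(8,2) = 28. Together 46.
Add back pairs where two caps are both exceeded: 0 + 0 + 3 = 3.
By inclusion–exclusion the count is 55 − 46 + 3 = 12.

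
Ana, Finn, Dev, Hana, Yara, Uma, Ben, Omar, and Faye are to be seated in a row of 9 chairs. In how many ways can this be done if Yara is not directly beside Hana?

282240

Of the 9! = 362880 arrangements, those with Yara and Hana adjacent number 2 × 8! = 80640 (treat the pair as a block with 2 internal orders).
Complementary counting: 362880 − 80640 = 282240.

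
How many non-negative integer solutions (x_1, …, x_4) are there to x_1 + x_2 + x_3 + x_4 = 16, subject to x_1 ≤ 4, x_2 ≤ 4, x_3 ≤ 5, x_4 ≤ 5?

By stars and bars, unrestricted non-negative solutions to x_1+…+x_4 = 16 number C(16+3,3) = 969.
Subtract solutions that violate a single cap (substitute x_i' = x_i − (cap_i+1)): x_1 ≥ 5 gives C(14,3) = 364; x_2 ≥ 5 gives C(14,3) = 364; x_3 ≥ 6 gives C(13,3) = 286; x_4 ≥ 6 gives C(13,3) = 286. Together 1300.
Add back pairs where two caps are both exceeded: 84 + 56 + 56 + 56 + 56 + 35 = 343.
Subtract triples: 1 + 1 + 0 + 0 = 2.
By inclusion–exclusion the count is 969 − 1300 + 343 − 2 = 10.

10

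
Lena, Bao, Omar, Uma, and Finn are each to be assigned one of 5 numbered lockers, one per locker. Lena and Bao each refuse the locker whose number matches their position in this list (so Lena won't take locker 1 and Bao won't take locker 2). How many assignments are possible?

Let Aᵢ (for i ∈ {1, 2}) be the placements that put person i in their forbidden locker. Any j of these fix j positions, leaving (5−j)! ways to fill the rest, and there are C(2,j) ways to pick which j.
By inclusion–exclusion, the number of valid placements is Σ_{j=0}^{2} (−1)^j C(2,j)·(5−j)!.
Computing: 120 − 48 + 6 = 78.

78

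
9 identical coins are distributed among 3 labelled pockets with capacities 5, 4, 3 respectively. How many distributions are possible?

10

Ignoring the caps, the number of non-negative solutions to x_1+…+x_3 = 9 is C(11,2) = 55.
Subtract solutions that violate a single cap (substitute x_i' = x_i − (cap_i+1)): x_1 ≥ 6 gives C(5,2) = 10; x_2 ≥ 5 gives C(6,2) = 15; x_3 ≥ 4 gives C(7,2) = 21. Together 46.
Add back pairs where two caps are both exceeded: 0 + 0 + 1 = 1.
By inclusion–exclusion the count is 55 − 46 + 1 = 10.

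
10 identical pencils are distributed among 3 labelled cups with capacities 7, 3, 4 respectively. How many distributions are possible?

Without the upper bounds there are C(12,2) = 66 ways to split 10 among 3 cups.
Subtract solutions that violate a single cap (substitute x_i' = x_i − (cap_i+1)): x_1 ≥ 8 gives C(4,2) = 6; x_2 ≥ 4 gives C(8,2) = 28; x_3 ≥ 5 gives C(7,2) = 21. Together 55.
Add back pairs where two caps are both exceeded: 0 + 0 + 3 = 3.
By inclusion–exclusion the count is 66 − 55 + 3 = 14.

14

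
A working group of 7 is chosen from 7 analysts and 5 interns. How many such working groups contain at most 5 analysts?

756

Split by how many analysts are chosen (0 through 5).
Sum: C(7,0)·C(5,7) + C(7,1)·C(5,6) + C(7,2)·C(5,5) + C(7,3)·C(5,4) + C(7,4)·C(5,3) + C(7,5)·C(5,2) = 0 + 0 + 21 + 175 + 350 + 210 = 756.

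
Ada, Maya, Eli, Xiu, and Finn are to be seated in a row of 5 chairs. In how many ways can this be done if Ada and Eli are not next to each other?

There are 5! = 120 arrangements in all. If Ada and Eli are adjacent, merging them into one block gives 2·(4)! = 48 arrangements.
Complementary counting: 120 − 48 = 72.

72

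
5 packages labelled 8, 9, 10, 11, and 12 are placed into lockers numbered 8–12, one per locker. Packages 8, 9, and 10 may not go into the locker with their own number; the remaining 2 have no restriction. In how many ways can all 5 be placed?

64

Let Aᵢ (for i ∈ {8, 9, 10}) be the placements that put package i in its forbidden locker. Any j of these fix j positions, leaving (5−j)! ways to fill the rest, and there are C(3,j) ways to pick which j.
By inclusion–exclusion, the number of valid placements is Σ_{j=0}^{3} (−1)^j C(3,j)·(5−j)!.
Computing: 120 − 72 + 18 − 2 = 64.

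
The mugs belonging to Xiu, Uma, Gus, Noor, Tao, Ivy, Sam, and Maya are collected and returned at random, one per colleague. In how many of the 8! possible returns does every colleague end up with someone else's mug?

This is the derangement count D_8: permutations of 8 items with no fixed point.
By inclusion–exclusion this is Σ_{j=0}^{8} (−1)^j C(8,j)·(8−j)!.
Computing: 40320 − 40320 + 20160 − 6720 + 1680 − 336 + 56 − 8 + 1 = 14833.

14833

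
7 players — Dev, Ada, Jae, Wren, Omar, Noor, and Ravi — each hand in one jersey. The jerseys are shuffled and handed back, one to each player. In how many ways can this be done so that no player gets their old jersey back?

This is the derangement count D_7: permutations of 7 items with no fixed point.
By inclusion–exclusion this is Σ_{j=0}^{7} (−1)^j C(7,j)·(7−j)!.
Computing: 5040 − 5040 + 2520 − 840 + 210 − 42 + 7 − 1 = 1854.

1854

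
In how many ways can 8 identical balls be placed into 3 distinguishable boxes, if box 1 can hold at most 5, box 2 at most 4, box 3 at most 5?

By stars and bars, unrestricted non-negative solutions to x_1+…+x_3 = 8 number C(8+2,2) = 45.
Subtract solutions that violate a single cap (substitute x_i' = x_i − (cap_i+1)): x_1 ≥ 6 gives C(4,2) = 6; x_2 ≥ 5 gives C(5,2) = 10; x_3 ≥ 6 gives C(4,2) = 6. Together 22.
No two caps can be exceeded simultaneously, so the pair terms are all 0.
By inclusion–exclusion the count is 45 − 22 + 0 = 23.

23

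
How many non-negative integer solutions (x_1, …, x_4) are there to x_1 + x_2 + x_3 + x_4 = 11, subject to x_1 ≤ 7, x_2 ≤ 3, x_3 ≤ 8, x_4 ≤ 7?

Ignoring the caps, the number of non-negative solutions to x_1+…+x_4 = 11 is C(14,3) = 364.
Subtract solutions that violate a single cap (substitute x_i' = x_i − (cap_i+1)): x_1 ≥ 8 gives C(6,3) = 20; x_2 ≥ 4 gives C(10,3) = 120; x_3 ≥ 9 gives C(5,3) = 10; x_4 ≥ 8 gives C(6,3) = 20. Together 170.
No two caps can be exceeded simultaneously, so the pair terms are all 0.
By inclusion–exclusion the count is 364 − 170 + 0 = 194.

194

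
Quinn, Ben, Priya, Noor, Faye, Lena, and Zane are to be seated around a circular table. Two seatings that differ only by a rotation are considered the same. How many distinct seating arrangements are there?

720

Around a circle, 7 distinct people have 7!/7 = (6)! = 720 rotationally distinct seatings.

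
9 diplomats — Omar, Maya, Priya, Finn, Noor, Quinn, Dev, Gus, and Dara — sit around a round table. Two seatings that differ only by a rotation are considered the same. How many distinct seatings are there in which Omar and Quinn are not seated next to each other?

All circular seatings of 9 people number (8)! = 40320.
Those with Omar next to Quinn: fuse the pair into one unit and seat 8 units around a circle — 2·(7)! = 10080.
Subtracting, 40320 − 10080 = 30240.

30240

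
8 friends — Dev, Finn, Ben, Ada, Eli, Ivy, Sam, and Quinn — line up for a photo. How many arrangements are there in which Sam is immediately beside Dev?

10080

Place the 6 others and the Sam-Dev pair as 7 objects in a line; the pair has 2 internal arrangements.
That gives 2 × 7! = 2 × 5040 = 10080.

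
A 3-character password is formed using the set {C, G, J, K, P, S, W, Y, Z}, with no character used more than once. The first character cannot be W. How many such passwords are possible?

The first character has 9−1 = 8 choices (anything except W).
The remaining 2 characters are filled from the other 8 symbols without repetition: 8 × 7 = 56.
Total: 8 × 56 = 448.

448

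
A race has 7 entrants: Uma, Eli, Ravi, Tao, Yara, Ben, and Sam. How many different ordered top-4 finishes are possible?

This is an ordered selection of 4 from 7: P(7,4).
That gives 7 × 6 × 5 × 4 = 840.

840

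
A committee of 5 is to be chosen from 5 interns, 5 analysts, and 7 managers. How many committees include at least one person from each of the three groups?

Unrestricted: C(17,5) = 6188 ways to pick any 5 of the 17.
Selections missing a whole group: no interns → C(12,5) = 792; no analysts → C(12,5) = 792; no managers → C(10,5) = 252.
Add back selections omitting two groups (i.e. drawn from a single group): C(5,5) + C(5,5) + C(7,5) = 23.
By inclusion–exclusion: 6188 − 1836 + 23 = 4375.

4375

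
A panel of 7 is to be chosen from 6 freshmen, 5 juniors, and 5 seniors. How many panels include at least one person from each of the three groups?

10660

With no constraint there are C(16,7) = 11440 possible selections.
Selections missing a whole group: no freshmen → C(10,7) = 120; no juniors → C(11,7) = 330; no seniors → C(11,7) = 330.
Add back selections omitting two groups (i.e. drawn from a single group): C(6,7) + C(5,7) + C(5,7) = 0.
By inclusion–exclusion: 11440 − 780 + 0 = 10660.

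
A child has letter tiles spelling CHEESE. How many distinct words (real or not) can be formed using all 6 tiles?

120

Letter multiplicities in CHEESE: C×1, E×3, H×1, S×1.
The number of distinct arrangements is 6!/(3!) = 720/6 = 120.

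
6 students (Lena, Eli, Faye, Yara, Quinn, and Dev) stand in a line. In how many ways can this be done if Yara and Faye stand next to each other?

240

Glue Yara and Faye into one block (2 internal orders), leaving 5 units to arrange in a row.
So the count is 2·(5)! = 240.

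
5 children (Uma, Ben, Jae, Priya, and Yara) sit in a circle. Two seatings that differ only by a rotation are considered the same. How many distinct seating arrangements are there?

24

Around a circle, 5 distinct people have 5!/5 = (4)! = 24 rotationally distinct seatings.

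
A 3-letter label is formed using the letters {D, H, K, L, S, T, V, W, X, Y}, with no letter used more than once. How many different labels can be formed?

Choose and order 3 of the 10 symbols: the first letter has 10 options, the next 9, then 8.
That product is 10 × 9 × 8 = 720.

720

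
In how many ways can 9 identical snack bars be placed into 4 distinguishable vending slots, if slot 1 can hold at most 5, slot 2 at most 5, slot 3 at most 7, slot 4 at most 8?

175

By stars and bars, unrestricted non-negative solutions to x_1+…+x_4 = 9 number C(9+3,3) = 220.
Subtract solutions that violate a single cap (substitute x_i' = x_i − (cap_i+1)): x_1 ≥ 6 gives C(6,3) = 20; x_2 ≥ 6 gives C(6,3) = 20; x_3 ≥ 8 gives C(4,3) = 4; x_4 ≥ 9 gives C(3,3) = 1. Together 45.
No two caps can be exceeded simultaneously, so the pair terms are all 0.
By inclusion–exclusion the count is 220 − 45 + 0 = 175.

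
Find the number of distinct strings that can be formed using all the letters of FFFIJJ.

60

FFFIJJ has 6 letters with F appearing 3 times and J appearing twice.
So there are 6! / (3!·2!) = 60 distinguishable arrangements.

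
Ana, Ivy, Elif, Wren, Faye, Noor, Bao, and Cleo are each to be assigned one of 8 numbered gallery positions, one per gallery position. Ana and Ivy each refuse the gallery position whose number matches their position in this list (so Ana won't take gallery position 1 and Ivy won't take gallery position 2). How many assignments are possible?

30960

Let Aᵢ (for i ∈ {1, 2}) be the placements that put person i in their forbidden gallery position. Any j of these fix j positions, leaving (8−j)! ways to fill the rest, and there are C(2,j) ways to pick which j.
By inclusion–exclusion, the number of valid placements is Σ_{j=0}^{2} (−1)^j C(2,j)·(8−j)!.
Computing: 40320 − 10080 + 720 = 30960.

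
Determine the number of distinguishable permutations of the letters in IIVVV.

10

IIVVV has 5 letters with I appearing twice and V appearing 3 times.
So there are 5! / (3!·2!) = 10 distinguishable arrangements.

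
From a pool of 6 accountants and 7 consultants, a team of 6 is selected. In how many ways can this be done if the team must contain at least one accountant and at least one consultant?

With no constraint there are C(13,6) = 1716 possible selections.
Subtract selections that omit an entire group: no accountants → C(7,6) = 7; no consultants → C(6,6) = 1.
Both groups omitted at once is impossible, so 1716 − 8 = 1708.

1708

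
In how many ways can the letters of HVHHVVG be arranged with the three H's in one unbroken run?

Treat the 3 copies of H as a single block. The multiset to arrange is then {HHH, G, V, V, V}, 5 items in all.
That gives (5)!/(3!) = 20 arrangements.

20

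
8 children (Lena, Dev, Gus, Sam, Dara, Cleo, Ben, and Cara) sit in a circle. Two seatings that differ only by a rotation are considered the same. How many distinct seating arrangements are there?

5040

Fix one person's seat to break rotational symmetry; the remaining 7 people can be arranged in (7)! = 5040 ways.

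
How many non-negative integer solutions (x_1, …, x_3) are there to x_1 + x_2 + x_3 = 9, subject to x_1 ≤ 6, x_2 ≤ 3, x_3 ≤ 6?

22

Ignoring the caps, the number of non-negative solutions to x_1+…+x_3 = 9 is C(11,2) = 55.
Subtract solutions that violate a single cap (substitute x_i' = x_i − (cap_i+1)): x_1 ≥ 7 gives C(4,2) = 6; x_2 ≥ 4 gives C(7,2) = 21; x_3 ≥ 7 gives C(4,2) = 6. Together 33.
No two caps can be exceeded simultaneously, so the pair terms are all 0.
By inclusion–exclusion the count is 55 − 33 + 0 = 22.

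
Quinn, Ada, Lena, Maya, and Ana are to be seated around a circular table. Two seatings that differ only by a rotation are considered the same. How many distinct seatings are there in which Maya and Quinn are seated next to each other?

12

Glue Maya and Quinn into a block (2 internal orders). Seating 4 units around a circle gives (3)! arrangements.
So 2 × (3)! = 2 × 6 = 12.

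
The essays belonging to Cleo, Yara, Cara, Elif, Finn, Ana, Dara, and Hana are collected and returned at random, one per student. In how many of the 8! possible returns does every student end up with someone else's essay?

Count assignments avoiding every fixed point. For any j of the 8 students fixed to their own essay, the other 8−j can be arranged in (8−j)! ways.
By inclusion–exclusion this is Σ_{j=0}^{8} (−1)^j C(8,j)·(8−j)!.
Computing: 40320 − 40320 + 20160 − 6720 + 1680 − 336 + 56 − 8 + 1 = 14833.

14833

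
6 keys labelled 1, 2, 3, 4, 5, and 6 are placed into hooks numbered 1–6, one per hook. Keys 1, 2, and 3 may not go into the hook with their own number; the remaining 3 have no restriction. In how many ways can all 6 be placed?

426

Let Aᵢ (for i ∈ {1, 2, 3}) be the placements that put key i in its forbidden hook. Any j of these fix j positions, leaving (6−j)! ways to fill the rest, and there are C(3,j) ways to pick which j.
By inclusion–exclusion, the number of valid placements is Σ_{j=0}^{3} (−1)^j C(3,j)·(6−j)!.
Computing: 720 − 360 + 72 − 6 = 426.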